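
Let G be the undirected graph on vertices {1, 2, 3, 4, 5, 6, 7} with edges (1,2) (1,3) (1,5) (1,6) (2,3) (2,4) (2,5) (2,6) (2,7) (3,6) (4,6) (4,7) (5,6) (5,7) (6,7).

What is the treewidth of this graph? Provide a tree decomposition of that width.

Treewidth 3.
One optimal decomposition is:
Bags: B1 = {2, 5, 6, 7}  B2 = {2, 4, 6, 7}  B3 = {1, 2, 5, 6}  B4 = {1, 2, 3, 6}
Tree: B1–B2, B1–B3, B3–B4

The largest bag has 4 vertices, giving width 3; this decomposition certifies tw(G) ≤ 3. For the lower bound, the 4 vertices {1, 2, 3, 6} are pairwise adjacent, and any tree decomposition puts a clique entirely inside one bag — forcing width ≥ 3. Hence tw(G) = 3 exactly.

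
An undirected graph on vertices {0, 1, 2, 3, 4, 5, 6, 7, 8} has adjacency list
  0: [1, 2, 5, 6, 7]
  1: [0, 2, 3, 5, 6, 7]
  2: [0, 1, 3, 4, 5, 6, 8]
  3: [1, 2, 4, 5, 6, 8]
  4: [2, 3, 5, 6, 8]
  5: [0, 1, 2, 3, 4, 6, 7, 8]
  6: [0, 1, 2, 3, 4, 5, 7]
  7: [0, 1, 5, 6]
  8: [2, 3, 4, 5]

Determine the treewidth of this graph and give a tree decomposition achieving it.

Treewidth 4.
One optimal decomposition is:
Bags: B1 = {0, 1, 2, 5, 6}  B2 = {1, 2, 3, 5, 6}  B3 = {2, 3, 4, 5, 6}  B4 = {0, 1, 5, 6, 7}  B5 = {2, 3, 4, 5, 8}
Tree: B1–B2, B2–B3, B1–B4, B3–B5

The largest bag has 5 vertices, giving width 4; this decomposition certifies tw(G) ≤ 4. On the other hand G contains the 5-clique {0, 1, 2, 5, 6}. A clique must lie in a single bag of any decomposition, so no decomposition can have width below 4. The upper and lower bounds meet at 4, so that is the treewidth.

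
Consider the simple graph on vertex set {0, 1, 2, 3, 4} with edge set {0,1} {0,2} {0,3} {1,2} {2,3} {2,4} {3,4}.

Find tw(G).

A width-2 tree decomposition is:
Bags: B1 = {0, 2, 3}  B2 = {0, 1, 2}  B3 = {2, 3, 4}
Tree: B1–B2, B1–B3
Each bag holds 3 vertices, so the decomposition has width 2, which upper-bounds the treewidth. Conversely, {0, 1, 2} is a clique of size 3, and the vertices of any clique must share a bag in every tree decomposition; so some bag has ≥ 3 vertices and tw(G) ≥ 2. Therefore the treewidth is 2.

2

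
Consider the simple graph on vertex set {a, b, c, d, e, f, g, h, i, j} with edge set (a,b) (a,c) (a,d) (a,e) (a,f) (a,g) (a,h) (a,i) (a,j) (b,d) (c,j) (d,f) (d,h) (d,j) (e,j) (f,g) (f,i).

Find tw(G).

2

A width-2 tree decomposition is:
Bags: B1 = {a, d, j}  B2 = {a, d, f}  B3 = {a, d, h}  B4 = {a, c, j}  B5 = {a, f, i}  B6 = {a, e, j}  B7 = {a, f, g}  B8 = {a, b, d}
Tree: B1–B2, B1–B3, B1–B4, B2–B5, B4–B6, B2–B7, B3–B8
The largest bag has 3 vertices, giving width 2; this decomposition certifies tw(G) ≤ 2. Conversely, {a, d, j} is a clique of size 3, and the vertices of any clique must share a bag in every tree decomposition; so some bag has ≥ 3 vertices and tw(G) ≥ 2. Combining the bounds, tw(G) = 2.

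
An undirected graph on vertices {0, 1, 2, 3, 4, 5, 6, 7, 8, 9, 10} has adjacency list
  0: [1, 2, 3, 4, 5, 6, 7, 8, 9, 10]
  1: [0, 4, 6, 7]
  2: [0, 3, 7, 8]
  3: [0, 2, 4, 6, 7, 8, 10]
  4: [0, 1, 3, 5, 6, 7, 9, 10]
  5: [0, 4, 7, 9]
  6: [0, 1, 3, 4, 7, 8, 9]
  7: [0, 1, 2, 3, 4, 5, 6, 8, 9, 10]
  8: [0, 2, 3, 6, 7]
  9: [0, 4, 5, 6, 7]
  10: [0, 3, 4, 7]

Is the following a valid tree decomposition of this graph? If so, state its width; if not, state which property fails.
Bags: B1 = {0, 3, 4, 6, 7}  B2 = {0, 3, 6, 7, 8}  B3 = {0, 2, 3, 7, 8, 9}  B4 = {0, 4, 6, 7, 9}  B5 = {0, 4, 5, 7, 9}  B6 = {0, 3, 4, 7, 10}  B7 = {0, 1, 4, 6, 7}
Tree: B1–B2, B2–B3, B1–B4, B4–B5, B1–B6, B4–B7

A tree decomposition must satisfy three properties: every vertex lies in some bag; for every edge, both endpoints lie together in some bag; and for every vertex, the bags containing it form a connected subtree. Here bags containing vertex 9 are not connected in the tree, so the decomposition is invalid.

No — bags containing vertex 9 are not connected in the tree.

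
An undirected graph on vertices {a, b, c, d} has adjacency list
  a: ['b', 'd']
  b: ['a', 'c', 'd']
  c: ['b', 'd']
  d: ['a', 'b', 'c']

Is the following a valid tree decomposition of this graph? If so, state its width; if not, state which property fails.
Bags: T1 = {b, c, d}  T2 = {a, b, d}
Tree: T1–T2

Yes; width 2.

Every vertex of G appears in some bag (union = {a, b, c, d}); every edge is covered by a bag; and for each vertex v the set of bags containing v is connected in the bag tree. The decomposition is therefore valid. The largest bag has 3 vertices, so the width is 2.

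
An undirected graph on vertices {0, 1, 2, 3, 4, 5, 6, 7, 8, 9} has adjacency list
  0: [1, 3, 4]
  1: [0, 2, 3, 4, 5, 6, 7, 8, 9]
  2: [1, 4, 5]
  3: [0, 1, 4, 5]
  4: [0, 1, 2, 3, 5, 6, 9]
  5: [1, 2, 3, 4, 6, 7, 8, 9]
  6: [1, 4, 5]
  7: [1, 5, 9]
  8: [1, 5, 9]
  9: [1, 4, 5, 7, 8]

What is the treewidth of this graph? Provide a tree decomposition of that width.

Treewidth 3.
Bags: B1 = {1, 3, 4, 5}  B2 = {1, 4, 5, 9}  B3 = {1, 5, 7, 9}  B4 = {1, 5, 8, 9}  B5 = {1, 2, 4, 5}  B6 = {1, 4, 5, 6}  B7 = {0, 1, 3, 4}
Tree: B1–B2, B2–B3, B2–B4, B1–B5, B5–B6, B1–B7

Each bag holds 4 vertices, so the decomposition has width 3, which upper-bounds the treewidth. For the lower bound, the 4 vertices {0, 1, 3, 4} are pairwise adjacent, and any tree decomposition puts a clique entirely inside one bag — forcing width ≥ 3. Hence tw(G) = 3 exactly.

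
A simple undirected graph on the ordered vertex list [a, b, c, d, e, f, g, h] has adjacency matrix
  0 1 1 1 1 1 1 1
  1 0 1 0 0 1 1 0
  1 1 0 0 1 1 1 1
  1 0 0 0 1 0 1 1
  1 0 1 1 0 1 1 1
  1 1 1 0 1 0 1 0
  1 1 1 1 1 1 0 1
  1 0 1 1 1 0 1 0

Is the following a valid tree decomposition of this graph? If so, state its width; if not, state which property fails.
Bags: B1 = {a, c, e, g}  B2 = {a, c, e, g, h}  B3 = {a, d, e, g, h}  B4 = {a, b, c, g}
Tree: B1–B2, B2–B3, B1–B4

No — vertex f appears in no bag.

A tree decomposition must satisfy three properties: every vertex lies in some bag; for every edge, both endpoints lie together in some bag; and for every vertex, the bags containing it form a connected subtree. Here vertex f appears in no bag, so the decomposition is invalid.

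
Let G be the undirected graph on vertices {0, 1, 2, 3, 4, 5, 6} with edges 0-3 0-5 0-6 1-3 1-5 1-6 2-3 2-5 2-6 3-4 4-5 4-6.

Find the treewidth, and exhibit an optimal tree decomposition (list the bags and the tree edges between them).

Every bag has size at most 4, so the width is 4 − 1 = 3 and tw(G) ≤ 3. For the lower bound: the 4 vertex sets {2,6}, {1,5}, {3}, {0} are disjoint, each induces a connected subgraph, and every pair is joined by at least one edge of G. Contracting each set to a single vertex therefore yields K_{4} as a minor, and since treewidth is minor-monotone, tw(G) ≥ tw(K_{4}) = 3. The upper and lower bounds meet at 3, so that is the treewidth.

Treewidth 3.
One such decomposition:
Bags: B1 = {2, 3, 5, 6}  B2 = {1, 3, 5, 6}  B3 = {0, 3, 5, 6}  B4 = {3, 4, 5, 6}
Tree: B1–B2, B2–B3, B3–B4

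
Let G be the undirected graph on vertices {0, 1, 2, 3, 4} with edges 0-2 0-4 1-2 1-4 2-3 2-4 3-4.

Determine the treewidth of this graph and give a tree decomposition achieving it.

Every bag has size at most 3, so the width is 3 − 1 = 2 and tw(G) ≤ 2. On the other hand G contains the 3-clique {0, 2, 4}. A clique must lie in a single bag of any decomposition, so no decomposition can have width below 2. Combining the bounds, tw(G) = 2.

Treewidth 2.
Bags: B1 = {0, 2, 4}  B2 = {1, 2, 4}  B3 = {2, 3, 4}
Tree: B1–B2, B1–B3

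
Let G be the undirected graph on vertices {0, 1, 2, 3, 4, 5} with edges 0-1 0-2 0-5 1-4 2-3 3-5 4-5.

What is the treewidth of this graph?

2

A width-2 tree decomposition is:
Bags: B1 = {0, 1, 4}  B2 = {0, 4, 5}  B3 = {0, 2, 5}  B4 = {2, 3, 5}
Tree: B1–B2, B2–B3, B3–B4
The largest bag has 3 vertices, giving width 2; this decomposition certifies tw(G) ≤ 2. For the lower bound, G contains the cycle 1–4–5–0–1, so G is not a forest; only forests have treewidth ≤ 1, hence tw(G) ≥ 2. The upper and lower bounds meet at 2, so that is the treewidth.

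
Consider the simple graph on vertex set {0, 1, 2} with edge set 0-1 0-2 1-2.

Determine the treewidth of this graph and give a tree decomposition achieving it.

With just one bag of size 3, the width is 3 − 1 = 2, so tw(G) ≤ 2. On the other hand G contains the 3-clique {0, 1, 2}. A clique must lie in a single bag of any decomposition, so no decomposition can have width below 2. Combining the bounds, tw(G) = 2.

Treewidth 2.
One such decomposition:
Bags: B1 = {0, 1, 2}
Tree: (single bag)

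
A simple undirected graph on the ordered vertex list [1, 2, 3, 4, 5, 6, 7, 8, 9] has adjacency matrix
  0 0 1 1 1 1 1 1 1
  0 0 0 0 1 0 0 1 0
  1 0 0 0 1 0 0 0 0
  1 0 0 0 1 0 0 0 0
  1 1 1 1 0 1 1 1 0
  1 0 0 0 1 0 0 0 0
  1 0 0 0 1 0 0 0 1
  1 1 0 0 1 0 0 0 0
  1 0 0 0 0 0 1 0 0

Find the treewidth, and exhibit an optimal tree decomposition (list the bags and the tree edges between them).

Treewidth 2.
Bags: B1 = {1, 5, 8}  B2 = {1, 5, 6}  B3 = {1, 5, 7}  B4 = {1, 7, 9}  B5 = {1, 4, 5}  B6 = {2, 5, 8}  B7 = {1, 3, 5}
Tree: B1–B2, B1–B3, B3–B4, B1–B5, B1–B6, B5–B7

The largest bag has 3 vertices, giving width 2; this decomposition certifies tw(G) ≤ 2. Conversely, {1, 7, 9} is a clique of size 3, and the vertices of any clique must share a bag in every tree decomposition; so some bag has ≥ 3 vertices and tw(G) ≥ 2. Combining the bounds, tw(G) = 2.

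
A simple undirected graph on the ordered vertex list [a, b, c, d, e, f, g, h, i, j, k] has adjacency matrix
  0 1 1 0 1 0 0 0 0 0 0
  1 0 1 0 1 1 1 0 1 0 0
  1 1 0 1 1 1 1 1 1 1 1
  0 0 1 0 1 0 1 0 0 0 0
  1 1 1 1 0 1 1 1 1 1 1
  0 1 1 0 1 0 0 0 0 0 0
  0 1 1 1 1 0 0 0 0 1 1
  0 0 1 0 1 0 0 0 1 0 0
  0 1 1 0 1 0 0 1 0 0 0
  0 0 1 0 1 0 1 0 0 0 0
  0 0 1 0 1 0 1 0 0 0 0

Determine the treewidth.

A width-3 tree decomposition is:
Bags: B1 = {c, e, g, k}  B2 = {c, d, e, g}  B3 = {b, c, e, g}  B4 = {b, c, e, f}  B5 = {b, c, e, i}  B6 = {a, b, c, e}  B7 = {c, e, g, j}  B8 = {c, e, h, i}
Tree: B1–B2, B1–B3, B3–B4, B4–B5, B5–B6, B3–B7, B5–B8
Every bag has size at most 4, so the width is 4 − 1 = 3 and tw(G) ≤ 3. On the other hand G contains the 4-clique {b, c, e, f}. A clique must lie in a single bag of any decomposition, so no decomposition can have width below 3. Therefore the treewidth is 3.

3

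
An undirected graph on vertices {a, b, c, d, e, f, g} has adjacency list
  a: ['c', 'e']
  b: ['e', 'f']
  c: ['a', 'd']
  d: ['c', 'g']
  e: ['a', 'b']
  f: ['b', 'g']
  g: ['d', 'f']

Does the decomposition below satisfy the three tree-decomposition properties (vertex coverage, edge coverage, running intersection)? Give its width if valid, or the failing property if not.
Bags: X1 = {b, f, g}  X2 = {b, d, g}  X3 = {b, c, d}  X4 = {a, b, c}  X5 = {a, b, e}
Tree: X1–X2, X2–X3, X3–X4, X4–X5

Vertex coverage: the bags together contain {a, b, c, d, e, f, g}, the full vertex set. Edge coverage: each edge of G has both endpoints in at least one bag. Running intersection: for every vertex, the bags containing it form a connected subtree. All three properties hold, so this is a valid tree decomposition of width max|bag| − 1 = 2, and hence tw(G) ≤ 2.

Yes; width 2.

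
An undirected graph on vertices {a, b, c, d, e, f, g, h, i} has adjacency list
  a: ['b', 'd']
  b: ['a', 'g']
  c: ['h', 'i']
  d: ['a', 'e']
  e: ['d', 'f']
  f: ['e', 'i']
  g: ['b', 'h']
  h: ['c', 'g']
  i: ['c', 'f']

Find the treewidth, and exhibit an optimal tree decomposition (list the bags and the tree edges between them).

Treewidth 2.
One optimal decomposition is:
Bags: B1 = {c, f, i}  B2 = {c, f, h}  B3 = {f, g, h}  B4 = {b, f, g}  B5 = {a, b, f}  B6 = {a, d, f}  B7 = {d, e, f}
Tree: B1–B2, B2–B3, B3–B4, B4–B5, B5–B6, B6–B7

Every bag has size at most 3, so the width is 3 − 1 = 2 and tw(G) ≤ 2. Since f–i–c–h–g–b–a–d–e–f is a cycle in G, G is not acyclic. Forests are exactly the graphs of treewidth ≤ 1, so tw(G) ≥ 2. Hence tw(G) = 2 exactly.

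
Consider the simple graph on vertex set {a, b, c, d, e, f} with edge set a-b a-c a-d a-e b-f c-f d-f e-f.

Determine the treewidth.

A width-2 tree decomposition is:
Bags: B1 = {a, c, f}  B2 = {a, d, f}  B3 = {a, e, f}  B4 = {a, b, f}
Tree: B1–B2, B2–B3, B3–B4
The largest bag has 3 vertices, giving width 2; this decomposition certifies tw(G) ≤ 2. Since a–c–f–d–a is a cycle in G, G is not acyclic. Forests are exactly the graphs of treewidth ≤ 1, so tw(G) ≥ 2. Hence tw(G) = 2 exactly.

2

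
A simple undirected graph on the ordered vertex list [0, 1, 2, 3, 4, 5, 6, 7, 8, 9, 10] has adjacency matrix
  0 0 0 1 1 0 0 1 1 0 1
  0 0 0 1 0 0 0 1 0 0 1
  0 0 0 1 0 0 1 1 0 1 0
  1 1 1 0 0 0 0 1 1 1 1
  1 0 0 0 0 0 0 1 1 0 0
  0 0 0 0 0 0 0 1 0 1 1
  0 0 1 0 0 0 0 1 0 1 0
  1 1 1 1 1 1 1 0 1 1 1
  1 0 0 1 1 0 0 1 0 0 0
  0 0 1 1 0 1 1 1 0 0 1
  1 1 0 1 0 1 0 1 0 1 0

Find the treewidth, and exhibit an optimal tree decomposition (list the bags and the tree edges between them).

Every bag has size at most 4, so the width is 4 − 1 = 3 and tw(G) ≤ 3. For the lower bound, the 4 vertices {0, 3, 7, 8} are pairwise adjacent, and any tree decomposition puts a clique entirely inside one bag — forcing width ≥ 3. Hence tw(G) = 3 exactly.

Treewidth 3.
Bags: B1 = {1, 3, 7, 10}  B2 = {3, 7, 9, 10}  B3 = {2, 3, 7, 9}  B4 = {0, 3, 7, 10}  B5 = {0, 3, 7, 8}  B6 = {2, 6, 7, 9}  B7 = {5, 7, 9, 10}  B8 = {0, 4, 7, 8}
Tree: B1–B2, B2–B3, B2–B4, B4–B5, B3–B6, B2–B7, B5–B8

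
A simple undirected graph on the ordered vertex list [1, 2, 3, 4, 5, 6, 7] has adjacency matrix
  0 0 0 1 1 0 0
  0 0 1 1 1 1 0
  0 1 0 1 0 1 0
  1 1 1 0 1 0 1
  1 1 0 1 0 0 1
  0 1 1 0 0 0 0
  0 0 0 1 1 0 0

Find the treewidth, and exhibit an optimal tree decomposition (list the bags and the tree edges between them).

Every bag has size at most 3, so the width is 3 − 1 = 2 and tw(G) ≤ 2. Conversely, {2, 3, 4} is a clique of size 3, and the vertices of any clique must share a bag in every tree decomposition; so some bag has ≥ 3 vertices and tw(G) ≥ 2. The upper and lower bounds meet at 2, so that is the treewidth.

Treewidth 2.
One optimal decomposition is:
Bags: B1 = {2, 3, 4}  B2 = {2, 4, 5}  B3 = {1, 4, 5}  B4 = {4, 5, 7}  B5 = {2, 3, 6}
Tree: B1–B2, B2–B3, B2–B4, B1–B5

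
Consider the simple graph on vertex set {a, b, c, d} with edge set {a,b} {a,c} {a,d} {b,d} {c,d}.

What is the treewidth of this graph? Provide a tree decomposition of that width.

Every bag has size at most 3, so the width is 3 − 1 = 2 and tw(G) ≤ 2. For the lower bound, the 3 vertices {a, c, d} are pairwise adjacent, and any tree decomposition puts a clique entirely inside one bag — forcing width ≥ 2. The upper and lower bounds meet at 2, so that is the treewidth.

Treewidth 2.
One optimal decomposition is:
Bags: B1 = {a, c, d}  B2 = {a, b, d}
Tree: B1–B2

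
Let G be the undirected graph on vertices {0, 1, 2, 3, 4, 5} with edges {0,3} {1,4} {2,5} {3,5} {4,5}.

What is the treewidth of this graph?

A width-1 tree decomposition is:
Bags: B1 = {1, 4}  B2 = {4, 5}  B3 = {3, 5}  B4 = {2, 5}  B5 = {0, 3}
Tree: B1–B2, B2–B3, B3–B4, B3–B5
Every bag has size at most 2, so the width is 2 − 1 = 1 and tw(G) ≤ 1. Since G has at least one edge (e.g. 4–1), it is not an edgeless graph, so tw(G) ≥ 1. Therefore the treewidth is 1.

1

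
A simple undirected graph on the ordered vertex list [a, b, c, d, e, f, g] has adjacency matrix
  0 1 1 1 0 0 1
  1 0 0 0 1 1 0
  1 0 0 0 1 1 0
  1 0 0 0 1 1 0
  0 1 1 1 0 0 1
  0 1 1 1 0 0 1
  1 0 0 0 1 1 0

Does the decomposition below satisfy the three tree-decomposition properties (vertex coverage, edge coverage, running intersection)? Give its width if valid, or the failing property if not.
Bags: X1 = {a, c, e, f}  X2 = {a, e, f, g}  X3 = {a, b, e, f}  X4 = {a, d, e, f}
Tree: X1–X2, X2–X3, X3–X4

Checking the three conditions: (i) the bags cover all of {a, b, c, d, e, f, g}; (ii) for each edge, some bag contains both endpoints; (iii) the bags containing any fixed vertex form a subtree. All hold, so the decomposition is valid with width 4 − 1 = 3.

Yes; width 3.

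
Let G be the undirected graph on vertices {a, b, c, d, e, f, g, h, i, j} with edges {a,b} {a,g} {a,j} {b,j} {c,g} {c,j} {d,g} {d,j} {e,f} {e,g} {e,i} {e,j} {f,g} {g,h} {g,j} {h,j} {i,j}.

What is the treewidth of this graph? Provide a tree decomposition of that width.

Treewidth 2.
One such decomposition:
Bags: B1 = {d, g, j}  B2 = {e, g, j}  B3 = {c, g, j}  B4 = {g, h, j}  B5 = {e, i, j}  B6 = {e, f, g}  B7 = {a, g, j}  B8 = {a, b, j}
Tree: B1–B2, B2–B3, B3–B4, B2–B5, B2–B6, B3–B7, B7–B8

The largest bag has 3 vertices, giving width 2; this decomposition certifies tw(G) ≤ 2. Conversely, {d, g, j} is a clique of size 3, and the vertices of any clique must share a bag in every tree decomposition; so some bag has ≥ 3 vertices and tw(G) ≥ 2. Therefore the treewidth is 2.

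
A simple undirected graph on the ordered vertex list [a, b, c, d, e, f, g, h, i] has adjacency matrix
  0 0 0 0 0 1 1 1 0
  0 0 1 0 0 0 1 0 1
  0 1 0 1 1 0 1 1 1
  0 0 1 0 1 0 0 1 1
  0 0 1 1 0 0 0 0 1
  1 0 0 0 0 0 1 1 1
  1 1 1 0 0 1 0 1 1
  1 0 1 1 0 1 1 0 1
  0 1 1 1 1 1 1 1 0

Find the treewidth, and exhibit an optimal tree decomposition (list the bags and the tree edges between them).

The largest bag has 4 vertices, giving width 3; this decomposition certifies tw(G) ≤ 3. Conversely, {a, f, g, h} is a clique of size 4, and the vertices of any clique must share a bag in every tree decomposition; so some bag has ≥ 4 vertices and tw(G) ≥ 3. The upper and lower bounds meet at 3, so that is the treewidth.

Treewidth 3.
One optimal decomposition is:
Bags: B1 = {a, f, g, h}  B2 = {f, g, h, i}  B3 = {c, g, h, i}  B4 = {c, d, h, i}  B5 = {c, d, e, i}  B6 = {b, c, g, i}
Tree: B1–B2, B2–B3, B3–B4, B4–B5, B3–B6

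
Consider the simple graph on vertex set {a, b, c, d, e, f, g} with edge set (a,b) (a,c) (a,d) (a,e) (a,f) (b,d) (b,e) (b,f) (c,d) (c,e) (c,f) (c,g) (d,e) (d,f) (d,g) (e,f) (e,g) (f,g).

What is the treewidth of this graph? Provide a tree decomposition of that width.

Treewidth 4.
One optimal decomposition is:
Bags: B1 = {a, c, d, e, f}  B2 = {a, b, d, e, f}  B3 = {c, d, e, f, g}
Tree: B1–B2, B1–B3

Every bag has size at most 5, so the width is 5 − 1 = 4 and tw(G) ≤ 4. Conversely, {c, d, e, f, g} is a clique of size 5, and the vertices of any clique must share a bag in every tree decomposition; so some bag has ≥ 5 vertices and tw(G) ≥ 4. Hence tw(G) = 4 exactly.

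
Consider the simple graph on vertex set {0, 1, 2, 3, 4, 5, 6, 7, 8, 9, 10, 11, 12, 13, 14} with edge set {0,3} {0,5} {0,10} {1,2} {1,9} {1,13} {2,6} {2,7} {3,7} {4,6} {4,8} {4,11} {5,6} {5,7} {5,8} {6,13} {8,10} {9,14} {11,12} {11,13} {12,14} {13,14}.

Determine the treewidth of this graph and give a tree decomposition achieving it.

The largest bag has 4 vertices, giving width 3; this decomposition certifies tw(G) ≤ 3. For the lower bound: the 4 vertex sets {9,12,14}, {11}, {13}, {1,2,4,6} are disjoint, each induces a connected subgraph, and every pair is joined by at least one edge of G. Contracting each set to a single vertex therefore yields K_{4} as a minor, and since treewidth is minor-monotone, tw(G) ≥ tw(K_{4}) = 3. Hence tw(G) = 3 exactly.

Treewidth 3.
One optimal decomposition is:
Bags: B1 = {9, 11, 12, 14}  B2 = {9, 11, 13, 14}  B3 = {1, 9, 11, 13}  B4 = {1, 4, 11, 13}  B5 = {1, 4, 6, 13}  B6 = {1, 2, 4, 6}  B7 = {2, 4, 6, 8}  B8 = {2, 5, 6, 8}  B9 = {2, 5, 7, 8}  B10 = {5, 7, 8, 10}  B11 = {0, 5, 7, 10}  B12 = {0, 3, 7, 10}
Tree: B1–B2, B2–B3, B3–B4, B4–B5, B5–B6, B6–B7, B7–B8, B8–B9, B9–B10, B10–B11, B11–B12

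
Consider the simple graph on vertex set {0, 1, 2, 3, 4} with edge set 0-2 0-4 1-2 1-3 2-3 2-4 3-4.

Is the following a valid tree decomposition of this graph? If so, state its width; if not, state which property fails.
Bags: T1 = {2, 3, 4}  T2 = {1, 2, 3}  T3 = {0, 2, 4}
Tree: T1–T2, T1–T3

Yes; width 2.

Checking the three conditions: (i) the bags cover all of {0, 1, 2, 3, 4}; (ii) for each edge, some bag contains both endpoints; (iii) the bags containing any fixed vertex form a subtree. All hold, so the decomposition is valid with width 3 − 1 = 2.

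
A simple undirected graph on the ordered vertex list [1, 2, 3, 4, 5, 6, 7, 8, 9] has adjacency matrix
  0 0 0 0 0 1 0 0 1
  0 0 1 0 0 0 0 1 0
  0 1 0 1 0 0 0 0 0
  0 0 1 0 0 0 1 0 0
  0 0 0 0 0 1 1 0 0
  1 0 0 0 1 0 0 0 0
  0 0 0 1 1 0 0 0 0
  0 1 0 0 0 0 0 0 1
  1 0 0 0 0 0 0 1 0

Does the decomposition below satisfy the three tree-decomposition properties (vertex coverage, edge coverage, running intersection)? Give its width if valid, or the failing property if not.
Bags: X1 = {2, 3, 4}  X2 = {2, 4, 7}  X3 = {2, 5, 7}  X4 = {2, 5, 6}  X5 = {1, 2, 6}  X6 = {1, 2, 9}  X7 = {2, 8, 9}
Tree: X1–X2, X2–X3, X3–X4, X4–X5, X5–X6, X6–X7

Vertex coverage: the bags together contain {1, 2, 3, 4, 5, 6, 7, 8, 9}, the full vertex set. Edge coverage: each edge of G has both endpoints in at least one bag. Running intersection: for every vertex, the bags containing it form a connected subtree. All three properties hold, so this is a valid tree decomposition of width max|bag| − 1 = 2, and hence tw(G) ≤ 2.

Yes; width 2.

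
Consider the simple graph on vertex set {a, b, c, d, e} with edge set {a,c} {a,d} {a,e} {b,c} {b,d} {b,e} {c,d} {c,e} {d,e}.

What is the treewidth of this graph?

A width-3 tree decomposition is:
Bags: B1 = {a, c, d, e}  B2 = {b, c, d, e}
Tree: B1–B2
Every bag has size at most 4, so the width is 4 − 1 = 3 and tw(G) ≤ 3. On the other hand G contains the 4-clique {a, c, d, e}. A clique must lie in a single bag of any decomposition, so no decomposition can have width below 3. The upper and lower bounds meet at 3, so that is the treewidth.

3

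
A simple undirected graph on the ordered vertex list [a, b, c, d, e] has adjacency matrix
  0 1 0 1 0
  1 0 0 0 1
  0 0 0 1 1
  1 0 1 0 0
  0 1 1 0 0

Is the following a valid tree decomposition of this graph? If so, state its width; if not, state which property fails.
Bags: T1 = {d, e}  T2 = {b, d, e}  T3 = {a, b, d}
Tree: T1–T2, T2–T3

No — vertex c appears in no bag.

A tree decomposition must satisfy three properties: every vertex lies in some bag; for every edge, both endpoints lie together in some bag; and for every vertex, the bags containing it form a connected subtree. Here vertex c appears in no bag, so the decomposition is invalid.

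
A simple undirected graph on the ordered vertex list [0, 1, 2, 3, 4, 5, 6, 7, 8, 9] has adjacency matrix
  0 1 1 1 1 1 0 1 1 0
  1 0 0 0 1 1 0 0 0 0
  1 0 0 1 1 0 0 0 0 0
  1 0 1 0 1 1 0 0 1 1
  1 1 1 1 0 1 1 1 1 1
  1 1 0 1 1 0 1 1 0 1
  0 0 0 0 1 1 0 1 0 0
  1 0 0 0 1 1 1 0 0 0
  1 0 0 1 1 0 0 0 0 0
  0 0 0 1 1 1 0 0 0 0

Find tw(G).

3

A width-3 tree decomposition is:
Bags: B1 = {0, 3, 4, 5}  B2 = {3, 4, 5, 9}  B3 = {0, 3, 4, 8}  B4 = {0, 4, 5, 7}  B5 = {4, 5, 6, 7}  B6 = {0, 2, 3, 4}  B7 = {0, 1, 4, 5}
Tree: B1–B2, B1–B3, B1–B4, B4–B5, B1–B6, B4–B7
Every bag has size at most 4, so the width is 4 − 1 = 3 and tw(G) ≤ 3. On the other hand G contains the 4-clique {0, 1, 4, 5}. A clique must lie in a single bag of any decomposition, so no decomposition can have width below 3. The upper and lower bounds meet at 3, so that is the treewidth.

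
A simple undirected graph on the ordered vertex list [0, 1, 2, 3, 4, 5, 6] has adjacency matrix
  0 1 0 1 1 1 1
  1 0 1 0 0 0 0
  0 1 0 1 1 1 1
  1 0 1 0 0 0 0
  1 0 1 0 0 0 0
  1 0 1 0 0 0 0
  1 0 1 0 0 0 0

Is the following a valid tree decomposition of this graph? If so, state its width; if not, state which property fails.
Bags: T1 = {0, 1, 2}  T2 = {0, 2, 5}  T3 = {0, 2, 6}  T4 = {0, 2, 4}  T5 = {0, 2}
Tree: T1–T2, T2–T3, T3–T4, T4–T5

A tree decomposition must satisfy three properties: every vertex lies in some bag; for every edge, both endpoints lie together in some bag; and for every vertex, the bags containing it form a connected subtree. Here vertex 3 appears in no bag, so the decomposition is invalid.

No — vertex 3 appears in no bag.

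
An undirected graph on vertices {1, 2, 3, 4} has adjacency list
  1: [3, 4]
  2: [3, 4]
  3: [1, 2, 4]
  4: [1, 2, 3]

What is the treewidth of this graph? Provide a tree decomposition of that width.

Each bag holds 3 vertices, so the decomposition has width 2, which upper-bounds the treewidth. On the other hand G contains the 3-clique {1, 3, 4}. A clique must lie in a single bag of any decomposition, so no decomposition can have width below 2. The upper and lower bounds meet at 2, so that is the treewidth.

Treewidth 2.
One such decomposition:
Bags: B1 = {2, 3, 4}  B2 = {1, 3, 4}
Tree: B1–B2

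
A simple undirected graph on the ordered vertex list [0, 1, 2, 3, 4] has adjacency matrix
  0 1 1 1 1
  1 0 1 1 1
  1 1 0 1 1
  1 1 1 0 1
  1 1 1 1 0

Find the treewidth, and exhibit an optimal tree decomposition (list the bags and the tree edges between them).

Treewidth 4.
One such decomposition:
Bags: B1 = {0, 1, 2, 3, 4}
Tree: (single bag)

A single bag containing all 5 vertices is trivially a valid decomposition of width 4. For the lower bound, the 5 vertices {0, 1, 2, 3, 4} are pairwise adjacent, and any tree decomposition puts a clique entirely inside one bag — forcing width ≥ 4. Combining the bounds, tw(G) = 4.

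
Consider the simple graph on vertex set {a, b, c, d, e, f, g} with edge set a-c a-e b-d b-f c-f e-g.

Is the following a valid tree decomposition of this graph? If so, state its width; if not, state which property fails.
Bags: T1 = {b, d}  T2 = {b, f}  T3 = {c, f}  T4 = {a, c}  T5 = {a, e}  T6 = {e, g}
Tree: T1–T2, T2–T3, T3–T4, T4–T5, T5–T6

Checking the three conditions: (i) the bags cover all of {a, b, c, d, e, f, g}; (ii) for each edge, some bag contains both endpoints; (iii) the bags containing any fixed vertex form a subtree. All hold, so the decomposition is valid with width 2 − 1 = 1.

Yes; width 1.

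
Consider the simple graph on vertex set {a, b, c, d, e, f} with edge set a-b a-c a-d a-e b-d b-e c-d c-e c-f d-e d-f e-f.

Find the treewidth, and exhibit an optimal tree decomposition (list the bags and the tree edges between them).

The largest bag has 4 vertices, giving width 3; this decomposition certifies tw(G) ≤ 3. Conversely, {c, d, e, f} is a clique of size 4, and the vertices of any clique must share a bag in every tree decomposition; so some bag has ≥ 4 vertices and tw(G) ≥ 3. Hence tw(G) = 3 exactly.

Treewidth 3.
One such decomposition:
Bags: B1 = {a, c, d, e}  B2 = {c, d, e, f}  B3 = {a, b, d, e}
Tree: B1–B2, B1–B3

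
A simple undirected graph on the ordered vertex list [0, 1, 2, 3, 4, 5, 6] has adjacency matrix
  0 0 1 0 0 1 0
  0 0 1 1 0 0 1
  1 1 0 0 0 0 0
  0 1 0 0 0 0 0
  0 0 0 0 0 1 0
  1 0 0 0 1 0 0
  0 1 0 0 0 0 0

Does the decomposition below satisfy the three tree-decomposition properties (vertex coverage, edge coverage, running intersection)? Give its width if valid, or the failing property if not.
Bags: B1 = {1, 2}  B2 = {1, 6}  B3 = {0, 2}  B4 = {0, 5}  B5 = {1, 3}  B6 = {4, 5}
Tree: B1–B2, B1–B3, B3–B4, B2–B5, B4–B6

Vertex coverage: the bags together contain {0, 1, 2, 3, 4, 5, 6}, the full vertex set. Edge coverage: each edge of G has both endpoints in at least one bag. Running intersection: for every vertex, the bags containing it form a connected subtree. All three properties hold, so this is a valid tree decomposition of width max|bag| − 1 = 1, and hence tw(G) ≤ 1.

Yes; width 1.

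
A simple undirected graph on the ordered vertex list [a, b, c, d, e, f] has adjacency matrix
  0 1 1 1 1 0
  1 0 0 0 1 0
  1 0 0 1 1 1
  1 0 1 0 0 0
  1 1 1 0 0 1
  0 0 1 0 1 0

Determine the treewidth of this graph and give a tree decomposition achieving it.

Each bag holds 3 vertices, so the decomposition has width 2, which upper-bounds the treewidth. On the other hand G contains the 3-clique {a, c, d}. A clique must lie in a single bag of any decomposition, so no decomposition can have width below 2. Hence tw(G) = 2 exactly.

Treewidth 2.
Bags: B1 = {a, c, d}  B2 = {a, c, e}  B3 = {a, b, e}  B4 = {c, e, f}
Tree: B1–B2, B2–B3, B2–B4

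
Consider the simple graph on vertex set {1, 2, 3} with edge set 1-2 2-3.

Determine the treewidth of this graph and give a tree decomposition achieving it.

Treewidth 1.
Bags: B1 = {1, 2}  B2 = {2, 3}
Tree: B1–B2

Every bag has size at most 2, so the width is 2 − 1 = 1 and tw(G) ≤ 1. Any graph with an edge has treewidth ≥ 1, and G has the edge 2–1. Therefore the treewidth is 1.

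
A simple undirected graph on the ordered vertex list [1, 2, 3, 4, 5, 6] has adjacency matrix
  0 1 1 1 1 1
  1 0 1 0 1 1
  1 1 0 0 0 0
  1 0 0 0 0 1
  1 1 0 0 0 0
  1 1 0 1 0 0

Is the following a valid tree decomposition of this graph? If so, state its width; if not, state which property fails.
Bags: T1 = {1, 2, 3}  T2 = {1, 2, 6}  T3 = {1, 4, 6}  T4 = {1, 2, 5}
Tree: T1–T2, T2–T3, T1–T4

Every vertex of G appears in some bag (union = {1, 2, 3, 4, 5, 6}); every edge is covered by a bag; and for each vertex v the set of bags containing v is connected in the bag tree. The decomposition is therefore valid. The largest bag has 3 vertices, so the width is 2.

Yes; width 2.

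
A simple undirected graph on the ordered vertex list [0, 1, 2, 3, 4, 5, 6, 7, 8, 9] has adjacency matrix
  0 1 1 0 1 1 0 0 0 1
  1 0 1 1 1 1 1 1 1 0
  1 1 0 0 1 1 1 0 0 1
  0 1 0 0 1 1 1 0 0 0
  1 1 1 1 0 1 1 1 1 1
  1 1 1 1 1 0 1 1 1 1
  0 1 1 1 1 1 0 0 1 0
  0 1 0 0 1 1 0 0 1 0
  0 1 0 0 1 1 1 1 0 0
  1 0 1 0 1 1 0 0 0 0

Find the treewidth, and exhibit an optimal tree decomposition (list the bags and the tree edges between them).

Treewidth 4.
One such decomposition:
Bags: B1 = {1, 4, 5, 6, 8}  B2 = {1, 4, 5, 7, 8}  B3 = {1, 3, 4, 5, 6}  B4 = {1, 2, 4, 5, 6}  B5 = {0, 1, 2, 4, 5}  B6 = {0, 2, 4, 5, 9}
Tree: B1–B2, B1–B3, B1–B4, B4–B5, B5–B6

The largest bag has 5 vertices, giving width 4; this decomposition certifies tw(G) ≤ 4. On the other hand G contains the 5-clique {0, 1, 2, 4, 5}. A clique must lie in a single bag of any decomposition, so no decomposition can have width below 4. Hence tw(G) = 4 exactly.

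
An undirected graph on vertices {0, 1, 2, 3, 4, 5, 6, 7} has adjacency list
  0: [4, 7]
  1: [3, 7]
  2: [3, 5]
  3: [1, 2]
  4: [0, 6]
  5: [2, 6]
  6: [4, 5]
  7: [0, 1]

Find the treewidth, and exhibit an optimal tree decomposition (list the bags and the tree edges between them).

Treewidth 2.
Bags: B1 = {1, 2, 3}  B2 = {1, 2, 5}  B3 = {1, 5, 6}  B4 = {1, 4, 6}  B5 = {0, 1, 4}  B6 = {0, 1, 7}
Tree: B1–B2, B2–B3, B3–B4, B4–B5, B5–B6

Every bag has size at most 3, so the width is 3 − 1 = 2 and tw(G) ≤ 2. For the lower bound, G contains the cycle 1–3–2–5–6–4–0–7–1, so G is not a forest; only forests have treewidth ≤ 1, hence tw(G) ≥ 2. Hence tw(G) = 2 exactly.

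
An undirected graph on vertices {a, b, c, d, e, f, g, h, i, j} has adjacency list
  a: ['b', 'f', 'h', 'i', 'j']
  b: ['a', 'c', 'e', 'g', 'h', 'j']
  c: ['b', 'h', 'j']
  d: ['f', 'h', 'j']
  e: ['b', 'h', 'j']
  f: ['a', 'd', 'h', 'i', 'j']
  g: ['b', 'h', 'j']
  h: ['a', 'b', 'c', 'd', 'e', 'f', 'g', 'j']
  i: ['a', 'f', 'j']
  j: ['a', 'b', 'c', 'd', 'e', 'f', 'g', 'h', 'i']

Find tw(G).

3

A width-3 tree decomposition is:
Bags: B1 = {a, f, i, j}  B2 = {a, f, h, j}  B3 = {a, b, h, j}  B4 = {b, g, h, j}  B5 = {b, e, h, j}  B6 = {d, f, h, j}  B7 = {b, c, h, j}
Tree: B1–B2, B2–B3, B3–B4, B4–B5, B2–B6, B4–B7
The largest bag has 4 vertices, giving width 3; this decomposition certifies tw(G) ≤ 3. For the lower bound, the 4 vertices {d, f, h, j} are pairwise adjacent, and any tree decomposition puts a clique entirely inside one bag — forcing width ≥ 3. Combining the bounds, tw(G) = 3.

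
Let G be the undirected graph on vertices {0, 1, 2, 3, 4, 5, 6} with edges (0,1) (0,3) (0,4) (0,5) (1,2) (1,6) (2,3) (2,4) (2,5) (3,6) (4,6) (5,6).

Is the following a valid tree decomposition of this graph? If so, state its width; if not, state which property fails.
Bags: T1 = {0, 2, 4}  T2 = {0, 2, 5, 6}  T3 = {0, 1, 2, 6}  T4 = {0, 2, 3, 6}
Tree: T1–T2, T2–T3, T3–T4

No — edge (6,4) lies in no bag.

A tree decomposition must satisfy three properties: every vertex lies in some bag; for every edge, both endpoints lie together in some bag; and for every vertex, the bags containing it form a connected subtree. Here edge (6,4) lies in no bag, so the decomposition is invalid.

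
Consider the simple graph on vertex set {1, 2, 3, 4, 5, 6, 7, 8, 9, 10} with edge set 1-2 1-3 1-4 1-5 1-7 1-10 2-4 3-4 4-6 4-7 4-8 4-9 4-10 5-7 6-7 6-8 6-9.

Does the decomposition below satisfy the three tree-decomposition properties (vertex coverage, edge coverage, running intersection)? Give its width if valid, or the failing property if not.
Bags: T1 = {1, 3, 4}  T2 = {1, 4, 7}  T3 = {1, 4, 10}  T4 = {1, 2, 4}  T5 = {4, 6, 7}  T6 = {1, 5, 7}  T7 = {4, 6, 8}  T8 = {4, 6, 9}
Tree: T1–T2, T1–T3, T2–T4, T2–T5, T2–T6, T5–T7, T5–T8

Every vertex of G appears in some bag (union = {1, 2, 3, 4, 5, 6, 7, 8, 9, 10}); every edge is covered by a bag; and for each vertex v the set of bags containing v is connected in the bag tree. The decomposition is therefore valid. The largest bag has 3 vertices, so the width is 2.

Yes; width 2.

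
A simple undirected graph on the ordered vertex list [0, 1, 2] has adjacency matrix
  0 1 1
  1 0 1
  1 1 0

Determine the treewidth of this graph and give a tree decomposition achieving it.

A single bag containing all 3 vertices is trivially a valid decomposition of width 2. On the other hand G contains the 3-clique {0, 1, 2}. A clique must lie in a single bag of any decomposition, so no decomposition can have width below 2. Hence tw(G) = 2 exactly.

Treewidth 2.
One optimal decomposition is:
Bags: B1 = {0, 1, 2}
Tree: (single bag)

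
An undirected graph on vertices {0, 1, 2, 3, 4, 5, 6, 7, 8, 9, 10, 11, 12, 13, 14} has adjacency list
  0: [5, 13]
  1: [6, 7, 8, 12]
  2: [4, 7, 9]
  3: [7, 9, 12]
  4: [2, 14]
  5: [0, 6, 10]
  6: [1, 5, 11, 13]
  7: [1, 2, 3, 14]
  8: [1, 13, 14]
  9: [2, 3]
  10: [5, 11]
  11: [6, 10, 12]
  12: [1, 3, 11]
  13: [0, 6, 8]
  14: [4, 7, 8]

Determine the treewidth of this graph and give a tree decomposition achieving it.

Each bag holds 4 vertices, so the decomposition has width 3, which upper-bounds the treewidth. For the lower bound: the 4 vertex sets {2,4,9}, {3}, {7}, {1,8,12,14} are disjoint, each induces a connected subgraph, and every pair is joined by at least one edge of G. Contracting each set to a single vertex therefore yields K_{4} as a minor, and since treewidth is minor-monotone, tw(G) ≥ tw(K_{4}) = 3. Combining the bounds, tw(G) = 3.

Treewidth 3.
Bags: B1 = {2, 3, 4, 9}  B2 = {2, 3, 4, 7}  B3 = {3, 4, 7, 14}  B4 = {3, 7, 12, 14}  B5 = {1, 7, 12, 14}  B6 = {1, 8, 12, 14}  B7 = {1, 8, 11, 12}  B8 = {1, 6, 8, 11}  B9 = {6, 8, 11, 13}  B10 = {6, 10, 11, 13}  B11 = {5, 6, 10, 13}  B12 = {0, 5, 10, 13}
Tree: B1–B2, B2–B3, B3–B4, B4–B5, B5–B6, B6–B7, B7–B8, B8–B9, B9–B10, B10–B11, B11–B12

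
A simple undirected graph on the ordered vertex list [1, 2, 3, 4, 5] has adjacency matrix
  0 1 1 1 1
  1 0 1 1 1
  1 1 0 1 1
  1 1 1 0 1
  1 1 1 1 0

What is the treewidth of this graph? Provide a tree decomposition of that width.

With just one bag of size 5, the width is 5 − 1 = 4, so tw(G) ≤ 4. On the other hand G contains the 5-clique {1, 2, 3, 4, 5}. A clique must lie in a single bag of any decomposition, so no decomposition can have width below 4. Hence tw(G) = 4 exactly.

Treewidth 4.
One optimal decomposition is:
Bags: B1 = {1, 2, 3, 4, 5}
Tree: (single bag)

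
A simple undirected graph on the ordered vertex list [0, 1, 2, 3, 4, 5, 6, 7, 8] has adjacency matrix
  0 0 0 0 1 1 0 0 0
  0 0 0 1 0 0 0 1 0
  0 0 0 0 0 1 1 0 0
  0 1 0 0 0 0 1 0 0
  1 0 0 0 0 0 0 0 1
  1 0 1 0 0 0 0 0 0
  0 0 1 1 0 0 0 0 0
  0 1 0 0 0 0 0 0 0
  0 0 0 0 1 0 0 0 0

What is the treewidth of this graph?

1

A width-1 tree decomposition is:
Bags: B1 = {4, 8}  B2 = {0, 4}  B3 = {0, 5}  B4 = {2, 5}  B5 = {2, 6}  B6 = {3, 6}  B7 = {1, 3}  B8 = {1, 7}
Tree: B1–B2, B2–B3, B3–B4, B4–B5, B5–B6, B6–B7, B7–B8
The largest bag has 2 vertices, giving width 1; this decomposition certifies tw(G) ≤ 1. Any graph with an edge has treewidth ≥ 1, and G has the edge 8–4. Hence tw(G) = 1 exactly.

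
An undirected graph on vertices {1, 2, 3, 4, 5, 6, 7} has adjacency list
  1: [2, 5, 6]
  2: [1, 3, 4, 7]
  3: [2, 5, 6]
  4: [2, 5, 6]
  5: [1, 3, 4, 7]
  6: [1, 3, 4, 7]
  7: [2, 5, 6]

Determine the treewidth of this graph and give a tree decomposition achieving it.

Treewidth 3.
Bags: B1 = {2, 5, 6, 7}  B2 = {2, 3, 5, 6}  B3 = {2, 4, 5, 6}  B4 = {1, 2, 5, 6}
Tree: B1–B2, B2–B3, B3–B4

Each bag holds 4 vertices, so the decomposition has width 3, which upper-bounds the treewidth. For the lower bound: the 4 vertex sets {6,7}, {2,3}, {5}, {4} are disjoint, each induces a connected subgraph, and every pair is joined by at least one edge of G. Contracting each set to a single vertex therefore yields K_{4} as a minor, and since treewidth is minor-monotone, tw(G) ≥ tw(K_{4}) = 3. Hence tw(G) = 3 exactly.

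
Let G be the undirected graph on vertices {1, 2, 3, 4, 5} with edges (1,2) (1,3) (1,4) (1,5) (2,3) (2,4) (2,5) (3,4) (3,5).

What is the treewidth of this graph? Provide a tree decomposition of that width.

Treewidth 3.
One optimal decomposition is:
Bags: B1 = {1, 2, 3, 4}  B2 = {1, 2, 3, 5}
Tree: B1–B2

The largest bag has 4 vertices, giving width 3; this decomposition certifies tw(G) ≤ 3. For the lower bound, the 4 vertices {1, 2, 3, 4} are pairwise adjacent, and any tree decomposition puts a clique entirely inside one bag — forcing width ≥ 3. Therefore the treewidth is 3.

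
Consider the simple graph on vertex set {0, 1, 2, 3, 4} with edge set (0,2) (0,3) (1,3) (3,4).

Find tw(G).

A width-1 tree decomposition is:
Bags: B1 = {0, 3}  B2 = {1, 3}  B3 = {0, 2}  B4 = {3, 4}
Tree: B1–B2, B1–B3, B1–B4
Each bag holds 2 vertices, so the decomposition has width 1, which upper-bounds the treewidth. G has an edge, so its treewidth is at least 1. Hence tw(G) = 1 exactly.

1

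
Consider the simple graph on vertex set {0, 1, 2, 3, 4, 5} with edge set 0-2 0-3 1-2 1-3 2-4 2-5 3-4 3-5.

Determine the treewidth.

2

A width-2 tree decomposition is:
Bags: B1 = {2, 3, 4}  B2 = {0, 2, 3}  B3 = {2, 3, 5}  B4 = {1, 2, 3}
Tree: B1–B2, B2–B3, B3–B4
Every bag has size at most 3, so the width is 3 − 1 = 2 and tw(G) ≤ 2. The edges 4–3–0–2–4 form a cycle, so G is not a tree and its treewidth is at least 2. The upper and lower bounds meet at 2, so that is the treewidth.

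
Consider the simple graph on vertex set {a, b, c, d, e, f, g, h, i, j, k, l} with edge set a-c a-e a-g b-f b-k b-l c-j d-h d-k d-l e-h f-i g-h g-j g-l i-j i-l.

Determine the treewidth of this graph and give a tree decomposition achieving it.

Treewidth 3.
Bags: B1 = {a, c, e, h}  B2 = {a, c, g, h}  B3 = {c, g, h, j}  B4 = {d, g, h, j}  B5 = {d, g, j, l}  B6 = {d, i, j, l}  B7 = {d, i, k, l}  B8 = {b, i, k, l}  B9 = {b, f, i, k}
Tree: B1–B2, B2–B3, B3–B4, B4–B5, B5–B6, B6–B7, B7–B8, B8–B9

The largest bag has 4 vertices, giving width 3; this decomposition certifies tw(G) ≤ 3. For the lower bound: the 4 vertex sets {a,c,e}, {h}, {g}, {d,i,j,l} are disjoint, each induces a connected subgraph, and every pair is joined by at least one edge of G. Contracting each set to a single vertex therefore yields K_{4} as a minor, and since treewidth is minor-monotone, tw(G) ≥ tw(K_{4}) = 3. The upper and lower bounds meet at 3, so that is the treewidth.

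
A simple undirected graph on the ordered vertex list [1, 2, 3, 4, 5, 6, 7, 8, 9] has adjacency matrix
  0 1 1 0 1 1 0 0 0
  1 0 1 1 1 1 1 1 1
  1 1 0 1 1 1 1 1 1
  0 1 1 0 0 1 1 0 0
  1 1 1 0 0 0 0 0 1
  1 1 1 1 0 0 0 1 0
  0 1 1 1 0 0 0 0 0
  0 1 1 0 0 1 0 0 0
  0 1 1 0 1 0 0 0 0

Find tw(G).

3

A width-3 tree decomposition is:
Bags: B1 = {2, 3, 4, 6}  B2 = {1, 2, 3, 6}  B3 = {2, 3, 6, 8}  B4 = {1, 2, 3, 5}  B5 = {2, 3, 5, 9}  B6 = {2, 3, 4, 7}
Tree: B1–B2, B1–B3, B2–B4, B4–B5, B1–B6
Every bag has size at most 4, so the width is 4 − 1 = 3 and tw(G) ≤ 3. For the lower bound, the 4 vertices {2, 3, 5, 9} are pairwise adjacent, and any tree decomposition puts a clique entirely inside one bag — forcing width ≥ 3. Hence tw(G) = 3 exactly.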